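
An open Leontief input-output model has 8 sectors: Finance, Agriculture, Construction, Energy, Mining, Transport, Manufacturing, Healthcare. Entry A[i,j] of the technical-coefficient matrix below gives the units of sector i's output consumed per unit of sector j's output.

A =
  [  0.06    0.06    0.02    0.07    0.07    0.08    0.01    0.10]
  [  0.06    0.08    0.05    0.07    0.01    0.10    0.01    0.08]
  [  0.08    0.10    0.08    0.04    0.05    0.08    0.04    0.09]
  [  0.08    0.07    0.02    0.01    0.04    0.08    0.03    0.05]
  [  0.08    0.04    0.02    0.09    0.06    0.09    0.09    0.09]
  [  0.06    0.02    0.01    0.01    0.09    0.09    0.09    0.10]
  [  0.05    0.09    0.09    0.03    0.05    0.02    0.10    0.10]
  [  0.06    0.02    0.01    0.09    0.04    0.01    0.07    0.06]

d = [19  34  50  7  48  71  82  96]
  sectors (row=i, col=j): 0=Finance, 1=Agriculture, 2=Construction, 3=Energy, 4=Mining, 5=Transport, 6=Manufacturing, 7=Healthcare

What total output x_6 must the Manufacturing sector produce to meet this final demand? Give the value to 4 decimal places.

137.3252

Form M = I − A:
  [  0.94   -0.06   -0.02   -0.07   -0.07   -0.08   -0.01   -0.10]
  [ -0.06    0.92   -0.05   -0.07   -0.01   -0.10   -0.01   -0.08]
  [ -0.08   -0.10    0.92   -0.04   -0.05   -0.08   -0.04   -0.09]
  [ -0.08   -0.07   -0.02    0.99   -0.04   -0.08   -0.03   -0.05]
  [ -0.08   -0.04   -0.02   -0.09    0.94   -0.09   -0.09   -0.09]
  [ -0.06   -0.02   -0.01   -0.01   -0.09    0.91   -0.09   -0.10]
  [ -0.05   -0.09   -0.09   -0.03   -0.05   -0.02    0.90   -0.10]
  [ -0.06   -0.02   -0.01   -0.09   -0.04   -0.01   -0.07    0.94]
Leontief inverse L = M⁻¹:
  [  1.1167    0.1039    0.0440    0.1172    0.1152    0.1383    0.0580    0.1700]
  [  0.1149    1.1255    0.0759    0.1124    0.0537    0.1585    0.0537    0.1490]
  [  0.1483    0.1593    1.1161    0.0968    0.1034    0.1514    0.0955    0.1775]
  [  0.1254    0.1080    0.0424    1.0489    0.0781    0.1293    0.0688    0.1109]
  [  0.1471    0.0968    0.0542    0.1430    1.1153    0.1565    0.1508    0.1762]
  [  0.1164    0.0655    0.0392    0.0591    0.1388    1.1439    0.1477    0.1755]
  [  0.1148    0.1512    0.1306    0.0855    0.0979    0.0828    1.1550    0.1832]
  [  0.1034    0.0587    0.0328    0.1244    0.0733    0.0512    0.1064    1.1134]
Total output x = L · d:
  x_0 = 1.1167·19 + 0.1039·34 + 0.0440·50 + 0.1172·7 + 0.1152·48 + 0.1383·71 + 0.0580·82 + 0.1700·96 = 64.1921
  x_1 = 0.1149·19 + 1.1255·34 + 0.0759·50 + 0.1124·7 + 0.0537·48 + 0.1585·71 + 0.0537·82 + 0.1490·96 = 77.5682
  x_2 = 0.1483·19 + 0.1593·34 + 1.1161·50 + 0.0968·7 + 0.1034·48 + 0.1514·71 + 0.0955·82 + 0.1775·96 = 105.3081
  x_3 = 0.1254·19 + 0.1080·34 + 0.0424·50 + 1.0489·7 + 0.0781·48 + 0.1293·71 + 0.0688·82 + 0.1109·96 = 44.7406
  x_4 = 0.1471·19 + 0.0968·34 + 0.0542·50 + 0.1430·7 + 1.1153·48 + 0.1565·71 + 0.1508·82 + 0.1762·96 = 103.7124
  x_5 = 0.1164·19 + 0.0655·34 + 0.0392·50 + 0.0591·7 + 0.1388·48 + 1.1439·71 + 0.1477·82 + 0.1755·96 = 123.6486
  x_6 = 0.1148·19 + 0.1512·34 + 0.1306·50 + 0.0855·7 + 0.0979·48 + 0.0828·71 + 1.1550·82 + 0.1832·96 = 137.3252
  x_7 = 0.1034·19 + 0.0587·34 + 0.0328·50 + 0.1244·7 + 0.0733·48 + 0.0512·71 + 0.1064·82 + 1.1134·96 = 129.2344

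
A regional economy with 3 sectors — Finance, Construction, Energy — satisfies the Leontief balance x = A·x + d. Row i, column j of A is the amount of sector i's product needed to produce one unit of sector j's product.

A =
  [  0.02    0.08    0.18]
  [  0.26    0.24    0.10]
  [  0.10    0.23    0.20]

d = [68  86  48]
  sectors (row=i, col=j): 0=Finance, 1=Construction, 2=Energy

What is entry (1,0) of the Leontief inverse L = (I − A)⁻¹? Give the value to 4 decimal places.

Form M = I − A:
  [  0.98   -0.08   -0.18]
  [ -0.26    0.76   -0.10]
  [ -0.10   -0.23    0.80]
Leontief inverse L = M⁻¹:
  [  1.1008    0.1983    0.2725]
  [  0.4102    1.4414    0.2725]
  [  0.2555    0.4392    1.3624]
Total output x = L · d:
  x_0 = 1.1008·68 + 0.1983·86 + 0.2725·48 = 104.9927
  x_1 = 0.4102·68 + 1.4414·86 + 0.2725·48 = 164.9375
  x_2 = 0.2555·68 + 0.4392·86 + 1.3624·48 = 120.5436

L[1,0] = 0.4102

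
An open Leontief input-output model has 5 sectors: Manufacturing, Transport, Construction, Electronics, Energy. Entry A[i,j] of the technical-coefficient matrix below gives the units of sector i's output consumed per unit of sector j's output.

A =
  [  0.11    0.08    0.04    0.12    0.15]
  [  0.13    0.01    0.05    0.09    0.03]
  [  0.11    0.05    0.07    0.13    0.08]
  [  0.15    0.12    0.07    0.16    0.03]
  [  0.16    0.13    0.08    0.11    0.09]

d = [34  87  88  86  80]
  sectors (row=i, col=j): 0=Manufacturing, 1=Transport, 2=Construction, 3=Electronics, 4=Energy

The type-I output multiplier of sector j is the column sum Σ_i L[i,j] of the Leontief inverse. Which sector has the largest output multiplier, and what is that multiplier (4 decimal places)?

Manufacturing (2.2558)

Form M = I − A:
  [  0.89   -0.08   -0.04   -0.12   -0.15]
  [ -0.13    0.99   -0.05   -0.09   -0.03]
  [ -0.11   -0.05    0.93   -0.13   -0.08]
  [ -0.15   -0.12   -0.07    0.84   -0.03]
  [ -0.16   -0.13   -0.08   -0.11    0.91]
Leontief inverse L = M⁻¹:
  [  1.2411    0.1642    0.0998    0.2400    0.2267]
  [  0.2089    1.0625    0.0858    0.1678    0.0825]
  [  0.2232    0.1229    1.1221    0.2380    0.1473]
  [  0.2808    0.1990    0.1287    1.2858    0.1066]
  [  0.3016    0.2155    0.1440    0.2425    1.1764]
Total output x = L · d:
  x_0 = 1.2411·34 + 0.1642·87 + 0.0998·88 + 0.2400·86 + 0.2267·80 = 104.0381
  x_1 = 0.2089·34 + 1.0625·87 + 0.0858·88 + 0.1678·86 + 0.0825·80 = 128.1264
  x_2 = 0.2232·34 + 0.1229·87 + 1.1221·88 + 0.2380·86 + 0.1473·80 = 149.2805
  x_3 = 0.2808·34 + 0.1990·87 + 0.1287·88 + 1.2858·86 + 0.1066·80 = 157.2975
  x_4 = 0.3016·34 + 0.2155·87 + 0.1440·88 + 0.2425·86 + 1.1764·80 = 156.6458
Output multipliers (column sums of L):
  Manufacturing: 2.2558
  Transport: 1.7642
  Construction: 1.5804
  Electronics: 2.1741
  Energy: 1.7395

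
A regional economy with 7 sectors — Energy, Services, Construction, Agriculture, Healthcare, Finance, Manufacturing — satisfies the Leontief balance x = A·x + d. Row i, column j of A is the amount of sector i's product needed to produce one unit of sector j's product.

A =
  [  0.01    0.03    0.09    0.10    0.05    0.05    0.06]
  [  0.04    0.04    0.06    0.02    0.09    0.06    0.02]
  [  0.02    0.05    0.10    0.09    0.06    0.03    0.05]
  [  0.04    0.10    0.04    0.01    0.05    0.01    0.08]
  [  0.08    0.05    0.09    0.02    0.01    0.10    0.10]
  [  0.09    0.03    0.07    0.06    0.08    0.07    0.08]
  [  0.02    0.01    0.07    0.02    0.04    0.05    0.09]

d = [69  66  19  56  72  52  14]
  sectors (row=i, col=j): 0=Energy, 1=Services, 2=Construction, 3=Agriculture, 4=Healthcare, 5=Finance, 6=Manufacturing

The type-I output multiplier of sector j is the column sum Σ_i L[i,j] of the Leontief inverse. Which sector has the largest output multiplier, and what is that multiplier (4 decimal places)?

Construction (1.8505)

Form M = I − A:
  [  0.99   -0.03   -0.09   -0.10   -0.05   -0.05   -0.06]
  [ -0.04    0.96   -0.06   -0.02   -0.09   -0.06   -0.02]
  [ -0.02   -0.05    0.90   -0.09   -0.06   -0.03   -0.05]
  [ -0.04   -0.10   -0.04    0.99   -0.05   -0.01   -0.08]
  [ -0.08   -0.05   -0.09   -0.02    0.99   -0.10   -0.10]
  [ -0.09   -0.03   -0.07   -0.06   -0.08    0.93   -0.08]
  [ -0.02   -0.01   -0.07   -0.02   -0.04   -0.05    0.91]
Leontief inverse L = M⁻¹:
  [  1.0365    0.0606    0.1360    0.1269    0.0832    0.0800    0.1045]
  [  0.0661    1.0636    0.1031    0.0467    0.1184    0.0919    0.0586]
  [  0.0463    0.0813    1.1479    0.1182    0.0940    0.0612    0.0940]
  [  0.0604    0.1201    0.0797    1.0321    0.0787    0.0392    0.1138]
  [  0.1089    0.0777    0.1462    0.0585    1.0516    0.1373    0.1497]
  [  0.1226    0.0632    0.1299    0.0980    0.1201    1.1114    0.1361]
  [  0.0399    0.0288    0.1077    0.0430    0.0649    0.0754    1.1256]
Total output x = L · d:
  x_0 = 1.0365·69 + 0.0606·66 + 0.1360·19 + 0.1269·56 + 0.0832·72 + 0.0800·52 + 0.1045·14 = 96.8231
  x_1 = 0.0661·69 + 1.0636·66 + 0.1031·19 + 0.0467·56 + 0.1184·72 + 0.0919·52 + 0.0586·14 = 93.4549
  x_2 = 0.0463·69 + 0.0813·66 + 1.1479·19 + 0.1182·56 + 0.0940·72 + 0.0612·52 + 0.0940·14 = 48.2592
  x_3 = 0.0604·69 + 0.1201·66 + 0.0797·19 + 1.0321·56 + 0.0787·72 + 0.0392·52 + 0.1138·14 = 80.7052
  x_4 = 0.1089·69 + 0.0777·66 + 0.1462·19 + 0.0585·56 + 1.0516·72 + 0.1373·52 + 0.1497·14 = 103.6527
  x_5 = 0.1226·69 + 0.0632·66 + 0.1299·19 + 0.0980·56 + 0.1201·72 + 1.1114·52 + 0.1361·14 = 88.9332
  x_6 = 0.0399·69 + 0.0288·66 + 0.1077·19 + 0.0430·56 + 0.0649·72 + 0.0754·52 + 1.1256·14 = 33.4682
Output multipliers (column sums of L):
  Energy: 1.4808
  Services: 1.4954
  Construction: 1.8505
  Agriculture: 1.5234
  Healthcare: 1.6109
  Finance: 1.5965
  Manufacturing: 1.7824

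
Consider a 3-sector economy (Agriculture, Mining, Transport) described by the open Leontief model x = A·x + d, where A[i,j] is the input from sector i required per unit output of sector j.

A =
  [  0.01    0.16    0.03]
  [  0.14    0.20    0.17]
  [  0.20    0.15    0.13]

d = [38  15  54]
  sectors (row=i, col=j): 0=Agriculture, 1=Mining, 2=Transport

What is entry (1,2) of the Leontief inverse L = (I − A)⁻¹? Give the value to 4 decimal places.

L[1,2] = 0.2723

Form M = I − A:
  [  0.99   -0.16   -0.03]
  [ -0.14    0.80   -0.17]
  [ -0.20   -0.15    0.87]
Leontief inverse L = M⁻¹:
  [  1.0585    0.2269    0.0808]
  [  0.2460    1.3503    0.2723]
  [  0.2857    0.2850    1.2150]
Total output x = L · d:
  x_0 = 1.0585·38 + 0.2269·15 + 0.0808·54 = 47.9910
  x_1 = 0.2460·38 + 1.3503·15 + 0.2723·54 = 44.3057
  x_2 = 0.2857·38 + 0.2850·15 + 1.2150·54 = 80.7403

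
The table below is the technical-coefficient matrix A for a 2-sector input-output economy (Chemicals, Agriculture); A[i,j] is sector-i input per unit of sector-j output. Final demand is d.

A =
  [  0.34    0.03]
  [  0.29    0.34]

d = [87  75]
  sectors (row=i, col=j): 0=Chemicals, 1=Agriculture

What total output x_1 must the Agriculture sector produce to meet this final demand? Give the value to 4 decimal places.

175.0527

Form M = I − A:
  [  0.66   -0.03]
  [ -0.29    0.66]
Leontief inverse L = M⁻¹:
  [  1.5460    0.0703]
  [  0.6793    1.5460]
Total output x = L · d:
  x_0 = 1.5460·87 + 0.0703·75 = 139.7751
  x_1 = 0.6793·87 + 1.5460·75 = 175.0527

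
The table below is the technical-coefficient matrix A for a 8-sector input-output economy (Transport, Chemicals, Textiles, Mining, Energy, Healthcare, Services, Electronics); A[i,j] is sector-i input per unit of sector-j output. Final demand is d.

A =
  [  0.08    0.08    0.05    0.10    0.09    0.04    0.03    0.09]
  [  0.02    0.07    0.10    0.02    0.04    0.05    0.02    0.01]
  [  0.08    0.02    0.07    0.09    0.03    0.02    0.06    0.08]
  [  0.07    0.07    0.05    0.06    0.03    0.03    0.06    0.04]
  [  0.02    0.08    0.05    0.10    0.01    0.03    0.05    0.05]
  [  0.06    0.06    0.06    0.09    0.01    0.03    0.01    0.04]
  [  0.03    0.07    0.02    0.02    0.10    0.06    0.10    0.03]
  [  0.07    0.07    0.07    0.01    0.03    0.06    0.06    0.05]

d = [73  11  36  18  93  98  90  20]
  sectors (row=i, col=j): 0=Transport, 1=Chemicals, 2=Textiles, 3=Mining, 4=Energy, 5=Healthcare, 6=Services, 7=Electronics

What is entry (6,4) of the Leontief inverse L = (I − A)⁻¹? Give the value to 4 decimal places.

Form M = I − A:
  [  0.92   -0.08   -0.05   -0.10   -0.09   -0.04   -0.03   -0.09]
  [ -0.02    0.93   -0.10   -0.02   -0.04   -0.05   -0.02   -0.01]
  [ -0.08   -0.02    0.93   -0.09   -0.03   -0.02   -0.06   -0.08]
  [ -0.07   -0.07   -0.05    0.94   -0.03   -0.03   -0.06   -0.04]
  [ -0.02   -0.08   -0.05   -0.10    0.99   -0.03   -0.05   -0.05]
  [ -0.06   -0.06   -0.06   -0.09   -0.01    0.97   -0.01   -0.04]
  [ -0.03   -0.07   -0.02   -0.02   -0.10   -0.06    0.90   -0.03]
  [ -0.07   -0.07   -0.07   -0.01   -0.03   -0.06   -0.06    0.95]
Leontief inverse L = M⁻¹:
  [  1.1324    0.1439    0.1088    0.1583    0.1295    0.0784    0.0760    0.1371]
  [  0.0504    1.1029    0.1360    0.0565    0.0615    0.0706    0.0458    0.0379]
  [  0.1264    0.0711    1.1153    0.1373    0.0668    0.0520    0.1017    0.1213]
  [  0.1084    0.1162    0.0924    1.1018    0.0632    0.0589    0.0949    0.0745]
  [  0.0559    0.1222    0.0907    0.1358    1.0384    0.0569    0.0833    0.0796]
  [  0.0968    0.0996    0.0990    0.1283    0.0365    1.0540    0.0391    0.0715]
  [  0.0632    0.1188    0.0615    0.0626    0.1319    0.0901    1.1366    0.0617]
  [  0.1095    0.1160    0.1142    0.0539    0.0631    0.0895    0.0943    1.0862]
Total output x = L · d:
  x_0 = 1.1324·73 + 0.1439·11 + 0.1088·36 + 0.1583·18 + 0.1295·93 + 0.0784·98 + 0.0760·90 + 0.1371·20 = 120.3284
  x_1 = 0.0504·73 + 1.1029·11 + 0.1360·36 + 0.0565·18 + 0.0615·93 + 0.0706·98 + 0.0458·90 + 0.0379·20 = 39.2328
  x_2 = 0.1264·73 + 0.0711·11 + 1.1153·36 + 0.1373·18 + 0.0668·93 + 0.0520·98 + 0.1017·90 + 0.1213·20 = 75.5134
  x_3 = 0.1084·73 + 0.1162·11 + 0.0924·36 + 1.1018·18 + 0.0632·93 + 0.0589·98 + 0.0949·90 + 0.0745·20 = 54.0293
  x_4 = 0.0559·73 + 0.1222·11 + 0.0907·36 + 0.1358·18 + 1.0384·93 + 0.0569·98 + 0.0833·90 + 0.0796·20 = 122.3720
  x_5 = 0.0968·73 + 0.0996·11 + 0.0990·36 + 0.1283·18 + 0.0365·93 + 1.0540·98 + 0.0391·90 + 0.0715·20 = 125.6678
  x_6 = 0.0632·73 + 0.1188·11 + 0.0615·36 + 0.0626·18 + 0.1319·93 + 0.0901·98 + 1.1366·90 + 0.0617·20 = 133.8892
  x_7 = 0.1095·73 + 0.1160·11 + 0.1142·36 + 0.0539·18 + 0.0631·93 + 0.0895·98 + 0.0943·90 + 1.0862·20 = 59.2001

L[6,4] = 0.1319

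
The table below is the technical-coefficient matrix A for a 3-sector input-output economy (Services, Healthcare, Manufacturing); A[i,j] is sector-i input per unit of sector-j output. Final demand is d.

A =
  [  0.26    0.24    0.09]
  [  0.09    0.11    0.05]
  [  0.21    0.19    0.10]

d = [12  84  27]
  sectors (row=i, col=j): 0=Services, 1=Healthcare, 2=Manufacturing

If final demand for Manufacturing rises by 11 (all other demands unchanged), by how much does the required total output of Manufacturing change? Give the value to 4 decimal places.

12.8477

Form M = I − A:
  [  0.74   -0.24   -0.09]
  [ -0.09    0.89   -0.05]
  [ -0.21   -0.19    0.90]
Leontief inverse L = M⁻¹:
  [  1.4513    0.4274    0.1689]
  [  0.1678    1.1865    0.0827]
  [  0.3740    0.3502    1.1680]
Total output x = L · d:
  x_0 = 1.4513·12 + 0.4274·84 + 0.1689·27 = 57.8762
  x_1 = 0.1678·12 + 1.1865·84 + 0.0827·27 = 103.9111
  x_2 = 0.3740·12 + 0.3502·84 + 1.1680·27 = 65.4412
Δx_2 = L[2,2] · Δd_2 = 1.1680 · 11 = 12.8477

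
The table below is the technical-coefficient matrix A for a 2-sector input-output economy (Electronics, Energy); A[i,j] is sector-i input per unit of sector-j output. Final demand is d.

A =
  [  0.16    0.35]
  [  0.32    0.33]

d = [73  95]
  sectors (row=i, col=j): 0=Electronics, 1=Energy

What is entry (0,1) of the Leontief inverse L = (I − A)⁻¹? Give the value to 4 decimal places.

L[0,1] = 0.7764

Form M = I − A:
  [  0.84   -0.35]
  [ -0.32    0.67]
Leontief inverse L = M⁻¹:
  [  1.4862    0.7764]
  [  0.7098    1.8634]
Total output x = L · d:
  x_0 = 1.4862·73 + 0.7764·95 = 182.2538
  x_1 = 0.7098·73 + 1.8634·95 = 228.8376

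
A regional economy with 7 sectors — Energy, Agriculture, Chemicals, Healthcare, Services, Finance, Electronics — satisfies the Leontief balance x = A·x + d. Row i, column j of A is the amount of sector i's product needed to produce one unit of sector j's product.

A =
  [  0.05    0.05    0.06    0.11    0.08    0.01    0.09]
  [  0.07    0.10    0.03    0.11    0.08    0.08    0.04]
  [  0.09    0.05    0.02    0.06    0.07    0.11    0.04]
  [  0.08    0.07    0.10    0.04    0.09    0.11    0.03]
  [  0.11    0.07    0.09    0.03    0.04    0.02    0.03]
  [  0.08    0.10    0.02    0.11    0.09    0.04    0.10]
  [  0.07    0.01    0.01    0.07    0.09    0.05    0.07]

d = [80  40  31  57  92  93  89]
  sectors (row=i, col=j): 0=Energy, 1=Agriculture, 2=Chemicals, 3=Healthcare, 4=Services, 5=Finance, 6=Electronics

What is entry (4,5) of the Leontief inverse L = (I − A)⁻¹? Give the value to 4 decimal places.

L[4,5] = 0.0621

Form M = I − A:
  [  0.95   -0.05   -0.06   -0.11   -0.08   -0.01   -0.09]
  [ -0.07    0.90   -0.03   -0.11   -0.08   -0.08   -0.04]
  [ -0.09   -0.05    0.98   -0.06   -0.07   -0.11   -0.04]
  [ -0.08   -0.07   -0.10    0.96   -0.09   -0.11   -0.03]
  [ -0.11   -0.07   -0.09   -0.03    0.96   -0.02   -0.03]
  [ -0.08   -0.10   -0.02   -0.11   -0.09    0.96   -0.10]
  [ -0.07   -0.01   -0.01   -0.07   -0.09   -0.05    0.93]
Leontief inverse L = M⁻¹:
  [  1.1154    0.1001    0.1041    0.1669    0.1427    0.0609    0.1333]
  [  0.1452    1.1661    0.0811    0.1826    0.1539    0.1370    0.0933]
  [  0.1540    0.1057    1.0621    0.1245    0.1336    0.1539    0.0900]
  [  0.1569    0.1356    0.1467    1.1147    0.1632    0.1654    0.0863]
  [  0.1649    0.1157    0.1250    0.0865    1.0948    0.0621    0.0711]
  [  0.1576    0.1637    0.0727    0.1837    0.1667    1.0979    0.1548]
  [  0.1234    0.0514    0.0472    0.1180    0.1410    0.0852    1.1090]
Total output x = L · d:
  x_0 = 1.1154·80 + 0.1001·40 + 0.1041·31 + 0.1669·57 + 0.1427·92 + 0.0609·93 + 0.1333·89 = 136.6379
  x_1 = 0.1452·80 + 1.1661·40 + 0.0811·31 + 0.1826·57 + 0.1539·92 + 0.1370·93 + 0.0933·89 = 106.3853
  x_2 = 0.1540·80 + 0.1057·40 + 1.0621·31 + 0.1245·57 + 0.1336·92 + 0.1539·93 + 0.0900·89 = 91.1783
  x_3 = 0.1569·80 + 0.1356·40 + 0.1467·31 + 1.1147·57 + 0.1632·92 + 0.1654·93 + 0.0863·89 = 124.1427
  x_4 = 0.1649·80 + 0.1157·40 + 0.1250·31 + 0.0865·57 + 1.0948·92 + 0.0621·93 + 0.0711·89 = 139.4383
  x_5 = 0.1576·80 + 0.1637·40 + 0.0727·31 + 0.1837·57 + 0.1667·92 + 1.0979·93 + 0.1548·89 = 163.0935
  x_6 = 0.1234·80 + 0.0514·40 + 0.0472·31 + 0.1180·57 + 0.1410·92 + 0.0852·93 + 1.1090·89 = 139.7144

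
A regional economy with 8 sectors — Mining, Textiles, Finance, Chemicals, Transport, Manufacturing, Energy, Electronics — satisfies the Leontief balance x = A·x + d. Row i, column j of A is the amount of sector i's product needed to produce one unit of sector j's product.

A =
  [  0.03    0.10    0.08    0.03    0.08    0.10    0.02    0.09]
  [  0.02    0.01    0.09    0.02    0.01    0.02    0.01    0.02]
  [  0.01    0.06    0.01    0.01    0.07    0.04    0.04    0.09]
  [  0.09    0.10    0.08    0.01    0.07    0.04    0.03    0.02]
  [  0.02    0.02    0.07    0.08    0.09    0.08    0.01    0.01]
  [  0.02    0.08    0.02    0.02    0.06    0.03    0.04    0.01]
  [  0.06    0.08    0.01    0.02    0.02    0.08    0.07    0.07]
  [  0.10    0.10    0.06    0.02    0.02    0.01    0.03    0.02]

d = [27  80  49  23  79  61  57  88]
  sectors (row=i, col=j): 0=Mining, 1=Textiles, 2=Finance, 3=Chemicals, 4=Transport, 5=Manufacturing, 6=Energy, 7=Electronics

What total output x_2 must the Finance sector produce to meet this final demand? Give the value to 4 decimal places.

Form M = I − A:
  [  0.97   -0.10   -0.08   -0.03   -0.08   -0.10   -0.02   -0.09]
  [ -0.02    0.99   -0.09   -0.02   -0.01   -0.02   -0.01   -0.02]
  [ -0.01   -0.06    0.99   -0.01   -0.07   -0.04   -0.04   -0.09]
  [ -0.09   -0.10   -0.08    0.99   -0.07   -0.04   -0.03   -0.02]
  [ -0.02   -0.02   -0.07   -0.08    0.91   -0.08   -0.01   -0.01]
  [ -0.02   -0.08   -0.02   -0.02   -0.06    0.97   -0.04   -0.01]
  [ -0.06   -0.08   -0.01   -0.02   -0.02   -0.08    0.93   -0.07]
  [ -0.10   -0.10   -0.06   -0.02   -0.02   -0.01   -0.03    0.98]
Leontief inverse L = M⁻¹:
  [  1.0601    0.1484    0.1222    0.0521    0.1206    0.1342    0.0422    0.1183]
  [  0.0310    1.0308    0.1034    0.0269    0.0276    0.0341    0.0200    0.0360]
  [  0.0324    0.0908    1.0379    0.0253    0.0933    0.0623    0.0542    0.1061]
  [  0.1115    0.1396    0.1175    1.0296    0.1067    0.0750    0.0482    0.0502]
  [  0.0416    0.0570    0.1005    0.0979    1.1269    0.1091    0.0268    0.0307]
  [  0.0348    0.1028    0.0438    0.0329    0.0811    1.0510    0.0517    0.0252]
  [  0.0867    0.1224    0.0434    0.0356    0.0483    0.1096    1.0897    0.0946]
  [  0.1195    0.1347    0.0928    0.0340    0.0483    0.0388    0.0451    1.0475]
Total output x = L · d:
  x_0 = 1.0601·27 + 0.1484·80 + 0.1222·49 + 0.0521·23 + 0.1206·79 + 0.1342·61 + 0.0422·57 + 0.1183·88 = 78.2086
  x_1 = 0.0310·27 + 1.0308·80 + 0.1034·49 + 0.0269·23 + 0.0276·79 + 0.0341·61 + 0.0200·57 + 0.0360·88 = 97.5488
  x_2 = 0.0324·27 + 0.0908·80 + 1.0379·49 + 0.0253·23 + 0.0933·79 + 0.0623·61 + 0.0542·57 + 0.1061·88 = 83.1726
  x_3 = 0.1115·27 + 0.1396·80 + 0.1175·49 + 1.0296·23 + 0.1067·79 + 0.0750·61 + 0.0482·57 + 0.0502·88 = 63.7749
  x_4 = 0.0416·27 + 0.0570·80 + 0.1005·49 + 0.0979·23 + 1.1269·79 + 0.1091·61 + 0.0268·57 + 0.0307·88 = 112.7714
  x_5 = 0.0348·27 + 0.1028·80 + 0.0438·49 + 0.0329·23 + 0.0811·79 + 1.0510·61 + 0.0517·57 + 0.0252·88 = 87.7491
  x_6 = 0.0867·27 + 0.1224·80 + 0.0434·49 + 0.0356·23 + 0.0483·79 + 0.1096·61 + 1.0897·57 + 0.0946·88 = 96.0185
  x_7 = 0.1195·27 + 0.1347·80 + 0.0928·49 + 0.0340·23 + 0.0483·79 + 0.0388·61 + 0.0451·57 + 1.0475·88 = 120.2603

83.1726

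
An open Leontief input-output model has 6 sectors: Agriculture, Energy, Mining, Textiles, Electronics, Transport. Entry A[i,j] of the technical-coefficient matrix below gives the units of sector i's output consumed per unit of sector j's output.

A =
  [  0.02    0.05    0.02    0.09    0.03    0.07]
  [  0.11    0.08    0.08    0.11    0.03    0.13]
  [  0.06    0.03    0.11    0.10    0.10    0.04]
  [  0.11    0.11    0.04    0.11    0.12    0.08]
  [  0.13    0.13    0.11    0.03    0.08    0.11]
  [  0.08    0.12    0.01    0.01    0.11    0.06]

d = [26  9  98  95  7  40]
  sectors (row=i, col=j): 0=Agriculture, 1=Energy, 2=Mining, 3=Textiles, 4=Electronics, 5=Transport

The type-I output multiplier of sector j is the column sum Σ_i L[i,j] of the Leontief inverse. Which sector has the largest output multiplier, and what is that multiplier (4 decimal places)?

Form M = I − A:
  [  0.98   -0.05   -0.02   -0.09   -0.03   -0.07]
  [ -0.11    0.92   -0.08   -0.11   -0.03   -0.13]
  [ -0.06   -0.03    0.89   -0.10   -0.10   -0.04]
  [ -0.11   -0.11   -0.04    0.89   -0.12   -0.08]
  [ -0.13   -0.13   -0.11   -0.03    0.92   -0.11]
  [ -0.08   -0.12   -0.01   -0.01   -0.11    0.94]
Leontief inverse L = M⁻¹:
  [  1.0686    0.1007    0.0494    0.1299    0.0742    0.1153]
  [  0.1912    1.1663    0.1331    0.1844    0.1078    0.2095]
  [  0.1324    0.1026    1.1652    0.1639    0.1685    0.1073]
  [  0.2040    0.2077    0.1035    1.1902    0.2006    0.1731]
  [  0.2178    0.2204    0.1751    0.1102    1.1585    0.1991]
  [  0.1444    0.1866    0.0552    0.0619    0.1596    1.1267]
Total output x = L · d:
  x_0 = 1.0686·26 + 0.1007·9 + 0.0494·98 + 0.1299·95 + 0.0742·7 + 0.1153·40 = 50.9982
  x_1 = 0.1912·26 + 1.1663·9 + 0.1331·98 + 0.1844·95 + 0.1078·7 + 0.2095·40 = 55.1672
  x_2 = 0.1324·26 + 0.1026·9 + 1.1652·98 + 0.1639·95 + 0.1685·7 + 0.1073·40 = 139.5922
  x_3 = 0.2040·26 + 0.2077·9 + 0.1035·98 + 1.1902·95 + 0.2006·7 + 0.1731·40 = 138.7143
  x_4 = 0.2178·26 + 0.2204·9 + 0.1751·98 + 0.1102·95 + 1.1585·7 + 0.1991·40 = 51.3453
  x_5 = 0.1444·26 + 0.1866·9 + 0.0552·98 + 0.0619·95 + 0.1596·7 + 1.1267·40 = 62.9053
Output multipliers (column sums of L):
  Agriculture: 1.9583
  Energy: 1.9843
  Mining: 1.6814
  Textiles: 1.8405
  Electronics: 1.8692
  Transport: 1.9310

Energy (1.9843)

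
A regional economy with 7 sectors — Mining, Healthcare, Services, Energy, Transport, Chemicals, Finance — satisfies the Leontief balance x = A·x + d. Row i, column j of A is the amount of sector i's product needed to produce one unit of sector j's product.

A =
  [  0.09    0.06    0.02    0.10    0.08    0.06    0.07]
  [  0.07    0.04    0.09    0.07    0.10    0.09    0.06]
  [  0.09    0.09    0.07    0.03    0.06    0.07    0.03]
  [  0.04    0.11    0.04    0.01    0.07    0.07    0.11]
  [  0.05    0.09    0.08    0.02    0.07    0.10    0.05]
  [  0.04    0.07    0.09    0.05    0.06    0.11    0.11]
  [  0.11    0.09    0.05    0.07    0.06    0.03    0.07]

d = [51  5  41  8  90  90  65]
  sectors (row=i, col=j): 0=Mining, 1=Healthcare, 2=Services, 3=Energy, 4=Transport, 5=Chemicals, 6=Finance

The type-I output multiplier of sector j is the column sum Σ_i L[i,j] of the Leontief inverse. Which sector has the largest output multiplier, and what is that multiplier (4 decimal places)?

Healthcare (2.0472)

Form M = I − A:
  [  0.91   -0.06   -0.02   -0.10   -0.08   -0.06   -0.07]
  [ -0.07    0.96   -0.09   -0.07   -0.10   -0.09   -0.06]
  [ -0.09   -0.09    0.93   -0.03   -0.06   -0.07   -0.03]
  [ -0.04   -0.11   -0.04    0.99   -0.07   -0.07   -0.11]
  [ -0.05   -0.09   -0.08   -0.02    0.93   -0.10   -0.05]
  [ -0.04   -0.07   -0.09   -0.05   -0.06    0.89   -0.11]
  [ -0.11   -0.09   -0.05   -0.07   -0.06   -0.03    0.93]
Leontief inverse L = M⁻¹:
  [  1.1537    0.1324    0.0766    0.1475    0.1469    0.1300    0.1386]
  [  0.1391    1.1189    0.1543    0.1190    0.1704    0.1676    0.1307]
  [  0.1499    0.1533    1.1251    0.0758    0.1223    0.1368    0.0892]
  [  0.1037    0.1754    0.0986    1.0576    0.1336    0.1364    0.1707]
  [  0.1123    0.1571    0.1406    0.0662    1.1341    0.1709    0.1121]
  [  0.1132    0.1497    0.1575    0.1024    0.1321    1.1878    0.1830]
  [  0.1767    0.1604    0.1061    0.1202    0.1279    0.0986    1.1351]
Total output x = L · d:
  x_0 = 1.1537·51 + 0.1324·5 + 0.0766·41 + 0.1475·8 + 0.1469·90 + 0.1300·90 + 0.1386·65 = 97.7445
  x_1 = 0.1391·51 + 1.1189·5 + 0.1543·41 + 0.1190·8 + 0.1704·90 + 0.1676·90 + 0.1307·65 = 58.8812
  x_2 = 0.1499·51 + 0.1533·5 + 1.1251·41 + 0.0758·8 + 0.1223·90 + 0.1368·90 + 0.0892·65 = 84.2622
  x_3 = 0.1037·51 + 0.1754·5 + 0.0986·41 + 1.0576·8 + 0.1336·90 + 0.1364·90 + 0.1707·65 = 54.0619
  x_4 = 0.1123·51 + 0.1571·5 + 0.1406·41 + 0.0662·8 + 1.1341·90 + 0.1709·90 + 0.1121·65 = 137.5502
  x_5 = 0.1132·51 + 0.1497·5 + 0.1575·41 + 0.1024·8 + 0.1321·90 + 1.1878·90 + 0.1830·65 = 144.4861
  x_6 = 0.1767·51 + 0.1604·5 + 0.1061·41 + 0.1202·8 + 0.1279·90 + 0.0986·90 + 1.1351·65 = 109.2863
Output multipliers (column sums of L):
  Mining: 1.9485
  Healthcare: 2.0472
  Services: 1.8588
  Energy: 1.6887
  Transport: 1.9673
  Chemicals: 2.0281
  Finance: 1.9594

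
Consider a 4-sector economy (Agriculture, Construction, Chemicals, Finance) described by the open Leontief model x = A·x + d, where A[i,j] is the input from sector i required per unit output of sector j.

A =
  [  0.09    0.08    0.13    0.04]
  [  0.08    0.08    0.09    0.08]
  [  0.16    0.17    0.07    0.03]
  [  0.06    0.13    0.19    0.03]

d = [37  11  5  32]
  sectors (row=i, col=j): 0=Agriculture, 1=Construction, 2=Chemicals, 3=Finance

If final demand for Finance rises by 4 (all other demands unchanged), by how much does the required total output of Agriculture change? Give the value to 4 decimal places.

0.2602

Form M = I − A:
  [  0.91   -0.08   -0.13   -0.04]
  [ -0.08    0.92   -0.09   -0.08]
  [ -0.16   -0.17    0.93   -0.03]
  [ -0.06   -0.13   -0.19    0.97]
Leontief inverse L = M⁻¹:
  [  1.1488    0.1438    0.1878    0.0650]
  [  0.1336    1.1411    0.1504    0.1043]
  [  0.2264    0.2401    1.1433    0.0645]
  [  0.1333    0.2088    0.2557    1.0616]
Total output x = L · d:
  x_0 = 1.1488·37 + 0.1438·11 + 0.1878·5 + 0.0650·32 = 47.1095
  x_1 = 0.1336·37 + 1.1411·11 + 0.1504·5 + 0.1043·32 = 21.5856
  x_2 = 0.2264·37 + 0.2401·11 + 1.1433·5 + 0.0645·32 = 18.7972
  x_3 = 0.1333·37 + 0.2088·11 + 0.2557·5 + 1.0616·32 = 42.4785
Δx_0 = L[0,3] · Δd_3 = 0.0650 · 4 = 0.2602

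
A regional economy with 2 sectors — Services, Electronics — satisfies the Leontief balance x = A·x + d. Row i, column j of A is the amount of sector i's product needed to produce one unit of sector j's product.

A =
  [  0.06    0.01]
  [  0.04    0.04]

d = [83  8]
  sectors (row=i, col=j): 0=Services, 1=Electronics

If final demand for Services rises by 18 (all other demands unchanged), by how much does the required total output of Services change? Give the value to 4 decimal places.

19.1574

Form M = I − A:
  [  0.94   -0.01]
  [ -0.04    0.96]
Leontief inverse L = M⁻¹:
  [  1.0643    0.0111]
  [  0.0443    1.0421]
Total output x = L · d:
  x_0 = 1.0643·83 + 0.0111·8 = 88.4257
  x_1 = 0.0443·83 + 1.0421·8 = 12.0177
Δx_0 = L[0,0] · Δd_0 = 1.0643 · 18 = 19.1574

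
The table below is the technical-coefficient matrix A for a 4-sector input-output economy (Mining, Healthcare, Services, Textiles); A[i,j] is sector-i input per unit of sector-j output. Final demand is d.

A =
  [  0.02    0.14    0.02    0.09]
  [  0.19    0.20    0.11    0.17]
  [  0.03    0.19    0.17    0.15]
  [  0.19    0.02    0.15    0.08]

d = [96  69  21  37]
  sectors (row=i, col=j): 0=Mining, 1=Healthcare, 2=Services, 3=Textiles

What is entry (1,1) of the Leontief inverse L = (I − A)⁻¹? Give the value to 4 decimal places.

Form M = I − A:
  [  0.98   -0.14   -0.02   -0.09]
  [ -0.19    0.80   -0.11   -0.17]
  [ -0.03   -0.19    0.83   -0.15]
  [ -0.19   -0.02   -0.15    0.92]
Leontief inverse L = M⁻¹:
  [  1.0960    0.2158    0.0841    0.1608]
  [  0.3382    1.3768    0.2499    0.3282]
  [  0.1641    0.3466    1.3077    0.2933]
  [  0.2605    0.1310    0.2360    1.1751]
Total output x = L · d:
  x_0 = 1.0960·96 + 0.2158·69 + 0.0841·21 + 0.1608·37 = 127.8193
  x_1 = 0.3382·96 + 1.3768·69 + 0.2499·21 + 0.3282·37 = 144.8571
  x_2 = 0.1641·96 + 0.3466·69 + 1.3077·21 + 0.2933·37 = 77.9871
  x_3 = 0.2605·96 + 0.1310·69 + 0.2360·21 + 1.1751·37 = 82.4792

L[1,1] = 1.3768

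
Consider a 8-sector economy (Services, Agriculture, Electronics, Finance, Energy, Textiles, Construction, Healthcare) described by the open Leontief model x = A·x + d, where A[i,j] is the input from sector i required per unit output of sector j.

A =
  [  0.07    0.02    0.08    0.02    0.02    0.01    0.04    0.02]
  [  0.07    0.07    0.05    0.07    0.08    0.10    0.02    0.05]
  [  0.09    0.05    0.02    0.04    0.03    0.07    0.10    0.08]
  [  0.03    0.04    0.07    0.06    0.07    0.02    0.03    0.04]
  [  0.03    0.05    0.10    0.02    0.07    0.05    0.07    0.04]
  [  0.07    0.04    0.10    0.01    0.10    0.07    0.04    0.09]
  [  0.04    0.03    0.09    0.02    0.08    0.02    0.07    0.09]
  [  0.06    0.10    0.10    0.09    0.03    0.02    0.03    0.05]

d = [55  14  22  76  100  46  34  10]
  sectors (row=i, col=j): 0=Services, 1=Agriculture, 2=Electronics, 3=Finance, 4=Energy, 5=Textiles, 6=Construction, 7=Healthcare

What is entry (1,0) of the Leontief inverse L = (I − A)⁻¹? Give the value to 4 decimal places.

L[1,0] = 0.1234

Form M = I − A:
  [  0.93   -0.02   -0.08   -0.02   -0.02   -0.01   -0.04   -0.02]
  [ -0.07    0.93   -0.05   -0.07   -0.08   -0.10   -0.02   -0.05]
  [ -0.09   -0.05    0.98   -0.04   -0.03   -0.07   -0.10   -0.08]
  [ -0.03   -0.04   -0.07    0.94   -0.07   -0.02   -0.03   -0.04]
  [ -0.03   -0.05   -0.10   -0.02    0.93   -0.05   -0.07   -0.04]
  [ -0.07   -0.04   -0.10   -0.01   -0.10    0.93   -0.04   -0.09]
  [ -0.04   -0.03   -0.09   -0.02   -0.08   -0.02    0.93   -0.09]
  [ -0.06   -0.10   -0.10   -0.09   -0.03   -0.02   -0.03    0.95]
Leontief inverse L = M⁻¹:
  [  1.1005    0.0425    0.1136    0.0387    0.0446    0.0307    0.0679    0.0478]
  [  0.1234    1.1153    0.1192    0.1062    0.1347    0.1433    0.0651    0.1012]
  [  0.1394    0.0918    1.0868    0.0742    0.0792    0.1049    0.1419    0.1291]
  [  0.0666    0.0726    0.1164    1.0871    0.1066    0.0494    0.0646    0.0761]
  [  0.0766    0.0891    0.1566    0.0504    1.1155    0.0876    0.1142    0.0877]
  [  0.1266    0.0884    0.1704    0.0473    0.1516    1.1132    0.0911    0.1441]
  [  0.0863    0.0717    0.1489    0.0535    0.1230    0.0545    1.1143    0.1363]
  [  0.1113    0.1436    0.1584    0.1287    0.0777    0.0607    0.0729    1.0972]
Total output x = L · d:
  x_0 = 1.1005·55 + 0.0425·14 + 0.1136·22 + 0.0387·76 + 0.0446·100 + 0.0307·46 + 0.0679·34 + 0.0478·10 = 75.2161
  x_1 = 0.1234·55 + 1.1153·14 + 0.1192·22 + 0.1062·76 + 0.1347·100 + 0.1433·46 + 0.0651·34 + 0.1012·10 = 56.3866
  x_2 = 0.1394·55 + 0.0918·14 + 1.0868·22 + 0.0742·76 + 0.0792·100 + 0.1049·46 + 0.1419·34 + 0.1291·10 = 57.3561
  x_3 = 0.0666·55 + 0.0726·14 + 0.1164·22 + 1.0871·76 + 0.1066·100 + 0.0494·46 + 0.0646·34 + 0.0761·10 = 105.7468
  x_4 = 0.0766·55 + 0.0891·14 + 0.1566·22 + 0.0504·76 + 1.1155·100 + 0.0876·46 + 0.1142·34 + 0.0877·10 = 133.0804
  x_5 = 0.1266·55 + 0.0884·14 + 0.1704·22 + 0.0473·76 + 0.1516·100 + 1.1132·46 + 0.0911·34 + 0.1441·10 = 86.4454
  x_6 = 0.0863·55 + 0.0717·14 + 0.1489·22 + 0.0535·76 + 0.1230·100 + 0.0545·46 + 1.1143·34 + 0.1363·10 = 67.1393
  x_7 = 0.1113·55 + 0.1436·14 + 0.1584·22 + 0.1287·76 + 0.0777·100 + 0.0607·46 + 0.0729·34 + 1.0972·10 = 45.4105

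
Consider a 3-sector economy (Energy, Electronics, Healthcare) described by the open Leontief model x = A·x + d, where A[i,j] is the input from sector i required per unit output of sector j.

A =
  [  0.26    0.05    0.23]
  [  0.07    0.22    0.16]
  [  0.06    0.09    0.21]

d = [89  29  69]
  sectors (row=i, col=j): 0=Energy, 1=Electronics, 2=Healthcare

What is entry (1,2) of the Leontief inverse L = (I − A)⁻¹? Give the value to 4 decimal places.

Form M = I − A:
  [  0.74   -0.05   -0.23]
  [ -0.07    0.78   -0.16]
  [ -0.06   -0.09    0.79]
Leontief inverse L = M⁻¹:
  [  1.3999    0.1400    0.4359]
  [  0.1510    1.3278    0.3129]
  [  0.1235    0.1619    1.3346]
Total output x = L · d:
  x_0 = 1.3999·89 + 0.1400·29 + 0.4359·69 = 158.7363
  x_1 = 0.1510·89 + 1.3278·29 + 0.3129·69 = 73.5327
  x_2 = 0.1235·89 + 0.1619·29 + 1.3346·69 = 107.7748

L[1,2] = 0.3129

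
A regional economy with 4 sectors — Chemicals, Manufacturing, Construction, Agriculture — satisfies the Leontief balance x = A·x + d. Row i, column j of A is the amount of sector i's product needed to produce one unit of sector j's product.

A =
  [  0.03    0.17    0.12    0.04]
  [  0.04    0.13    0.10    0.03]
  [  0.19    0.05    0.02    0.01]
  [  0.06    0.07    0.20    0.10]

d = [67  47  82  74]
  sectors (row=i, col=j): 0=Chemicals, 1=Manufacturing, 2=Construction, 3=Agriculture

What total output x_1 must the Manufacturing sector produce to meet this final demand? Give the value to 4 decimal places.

75.1808

Form M = I − A:
  [  0.97   -0.17   -0.12   -0.04]
  [ -0.04    0.87   -0.10   -0.03]
  [ -0.19   -0.05    0.98   -0.01]
  [ -0.06   -0.07   -0.20    0.90]
Leontief inverse L = M⁻¹:
  [  1.0763    0.2245    0.1664    0.0572]
  [  0.0784    1.1763    0.1387    0.0442]
  [  0.2140    0.1049    1.0624    0.0248]
  [  0.1254    0.1298    0.2580    1.1239]
Total output x = L · d:
  x_0 = 1.0763·67 + 0.2245·47 + 0.1664·82 + 0.0572·74 = 100.5351
  x_1 = 0.0784·67 + 1.1763·47 + 0.1387·82 + 0.0442·74 = 75.1808
  x_2 = 0.2140·67 + 0.1049·47 + 1.0624·82 + 0.0248·74 = 108.2132
  x_3 = 0.1254·67 + 0.1298·47 + 0.2580·82 + 1.1239·74 = 118.8193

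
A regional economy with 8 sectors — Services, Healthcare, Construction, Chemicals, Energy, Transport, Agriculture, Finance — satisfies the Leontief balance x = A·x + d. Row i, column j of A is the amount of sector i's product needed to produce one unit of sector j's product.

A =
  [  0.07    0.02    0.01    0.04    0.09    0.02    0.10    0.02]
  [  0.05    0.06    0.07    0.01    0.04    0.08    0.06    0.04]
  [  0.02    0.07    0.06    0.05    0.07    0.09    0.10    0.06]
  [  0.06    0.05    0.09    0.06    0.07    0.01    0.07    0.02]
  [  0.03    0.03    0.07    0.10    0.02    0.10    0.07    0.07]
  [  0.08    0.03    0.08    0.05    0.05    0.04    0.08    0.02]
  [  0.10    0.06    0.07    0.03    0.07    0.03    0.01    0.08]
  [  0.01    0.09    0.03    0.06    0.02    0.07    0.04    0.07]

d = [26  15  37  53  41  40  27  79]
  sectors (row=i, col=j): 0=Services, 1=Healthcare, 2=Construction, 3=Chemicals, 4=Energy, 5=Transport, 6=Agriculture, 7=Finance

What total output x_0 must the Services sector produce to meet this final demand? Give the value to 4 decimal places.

50.7423

Form M = I − A:
  [  0.93   -0.02   -0.01   -0.04   -0.09   -0.02   -0.10   -0.02]
  [ -0.05    0.94   -0.07   -0.01   -0.04   -0.08   -0.06   -0.04]
  [ -0.02   -0.07    0.94   -0.05   -0.07   -0.09   -0.10   -0.06]
  [ -0.06   -0.05   -0.09    0.94   -0.07   -0.01   -0.07   -0.02]
  [ -0.03   -0.03   -0.07   -0.10    0.98   -0.10   -0.07   -0.07]
  [ -0.08   -0.03   -0.08   -0.05   -0.05    0.96   -0.08   -0.02]
  [ -0.10   -0.06   -0.07   -0.03   -0.07   -0.03    0.99   -0.08]
  [ -0.01   -0.09   -0.03   -0.06   -0.02   -0.07   -0.04    0.93]
Leontief inverse L = M⁻¹:
  [  1.1083    0.0511    0.0490    0.0746    0.1266    0.0542    0.1408    0.0536]
  [  0.0899    1.0972    0.1138    0.0448    0.0799    0.1217    0.1088    0.0754]
  [  0.0709    0.1186    1.1187    0.0958    0.1188    0.1423    0.1583    0.1065]
  [  0.1007    0.0895    0.1370    1.0990    0.1138    0.0538    0.1219    0.0587]
  [  0.0777    0.0760    0.1250    0.1432    1.0685    0.1445    0.1269    0.1105]
  [  0.1229    0.0681    0.1255    0.0881    0.0950    1.0808    0.1318    0.0573]
  [  0.1384    0.1005    0.1137    0.0705    0.1124    0.0763    1.0655    0.1179]
  [  0.0463    0.1274    0.0735    0.0919    0.0552    0.1082    0.0835    1.1021]
Total output x = L · d:
  x_0 = 1.1083·26 + 0.0511·15 + 0.0490·37 + 0.0746·53 + 0.1266·41 + 0.0542·40 + 0.1408·27 + 0.0536·79 = 50.7423
  x_1 = 0.0899·26 + 1.0972·15 + 0.1138·37 + 0.0448·53 + 0.0799·41 + 0.1217·40 + 0.1088·27 + 0.0754·79 = 42.4131
  x_2 = 0.0709·26 + 0.1186·15 + 1.1187·37 + 0.0958·53 + 0.1188·41 + 0.1423·40 + 0.1583·27 + 0.1065·79 = 73.3475
  x_3 = 0.1007·26 + 0.0895·15 + 0.1370·37 + 1.0990·53 + 0.1138·41 + 0.0538·40 + 0.1219·27 + 0.0587·79 = 82.0218
  x_4 = 0.0777·26 + 0.0760·15 + 0.1250·37 + 0.1432·53 + 1.0685·41 + 0.1445·40 + 0.1269·27 + 0.1105·79 = 77.1265
  x_5 = 0.1229·26 + 0.0681·15 + 0.1255·37 + 0.0881·53 + 0.0950·41 + 1.0808·40 + 0.1318·27 + 0.0573·79 = 68.7424
  x_6 = 0.1384·26 + 0.1005·15 + 0.1137·37 + 0.0705·53 + 0.1124·41 + 0.0763·40 + 1.0655·27 + 0.1179·79 = 58.7923
  x_7 = 0.0463·26 + 0.1274·15 + 0.0735·37 + 0.0919·53 + 0.0552·41 + 0.1082·40 + 0.0835·27 + 1.1021·79 = 106.6156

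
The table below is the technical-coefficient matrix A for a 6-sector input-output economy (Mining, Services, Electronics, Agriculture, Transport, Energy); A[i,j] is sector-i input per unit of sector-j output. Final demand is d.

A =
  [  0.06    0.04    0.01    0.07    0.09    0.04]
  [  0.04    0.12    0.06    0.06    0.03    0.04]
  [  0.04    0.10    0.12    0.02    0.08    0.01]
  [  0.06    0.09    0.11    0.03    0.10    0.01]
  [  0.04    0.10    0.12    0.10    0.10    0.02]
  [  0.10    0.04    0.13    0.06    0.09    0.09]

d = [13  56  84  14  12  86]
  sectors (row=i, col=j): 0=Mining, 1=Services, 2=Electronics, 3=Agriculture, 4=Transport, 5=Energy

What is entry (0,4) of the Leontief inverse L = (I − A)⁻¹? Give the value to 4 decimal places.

L[0,4] = 0.1337

Form M = I − A:
  [  0.94   -0.04   -0.01   -0.07   -0.09   -0.04]
  [ -0.04    0.88   -0.06   -0.06   -0.03   -0.04]
  [ -0.04   -0.10    0.88   -0.02   -0.08   -0.01]
  [ -0.06   -0.09   -0.11    0.97   -0.10   -0.01]
  [ -0.04   -0.10   -0.12   -0.10    0.90   -0.02]
  [ -0.10   -0.04   -0.13   -0.06   -0.09    0.91]
Leontief inverse L = M⁻¹:
  [  1.0880    0.0842    0.0574    0.1022    0.1337    0.0562]
  [  0.0696    1.1722    0.1105    0.0908    0.0718    0.0584]
  [  0.0682    0.1576    1.1755    0.0534    0.1251    0.0262]
  [  0.0911    0.1509    0.1694    1.0676    0.1506    0.0275]
  [  0.0786    0.1742    0.1950    0.1428    1.1620    0.0404]
  [  0.1462    0.1105    0.2095    0.1074    0.1606    1.1172]
Total output x = L · d:
  x_0 = 1.0880·13 + 0.0842·56 + 0.0574·84 + 0.1022·14 + 0.1337·12 + 0.0562·86 = 31.5503
  x_1 = 0.0696·13 + 1.1722·56 + 0.1105·84 + 0.0908·14 + 0.0718·12 + 0.0584·86 = 82.9810
  x_2 = 0.0682·13 + 0.1576·56 + 1.1755·84 + 0.0534·14 + 0.1251·12 + 0.0262·86 = 112.9519
  x_3 = 0.0911·13 + 0.1509·56 + 0.1694·84 + 1.0676·14 + 0.1506·12 + 0.0275·86 = 42.9850
  x_4 = 0.0786·13 + 0.1742·56 + 0.1950·84 + 0.1428·14 + 1.1620·12 + 0.0404·86 = 46.5742
  x_5 = 0.1462·13 + 0.1105·56 + 0.2095·84 + 0.1074·14 + 0.1606·12 + 1.1172·86 = 125.1965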